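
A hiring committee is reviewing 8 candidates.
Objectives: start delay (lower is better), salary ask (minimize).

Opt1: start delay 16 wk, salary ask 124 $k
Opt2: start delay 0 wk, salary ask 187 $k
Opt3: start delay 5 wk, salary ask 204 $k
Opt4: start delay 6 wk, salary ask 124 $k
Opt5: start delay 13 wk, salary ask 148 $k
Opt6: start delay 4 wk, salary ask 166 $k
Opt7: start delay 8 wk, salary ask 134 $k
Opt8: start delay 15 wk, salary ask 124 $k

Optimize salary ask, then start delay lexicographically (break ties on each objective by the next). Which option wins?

Opt4

First minimize salary ask: best is 124, kept {Opt1, Opt4, Opt8}.
Then minimize start delay: best is 6, kept {Opt4}.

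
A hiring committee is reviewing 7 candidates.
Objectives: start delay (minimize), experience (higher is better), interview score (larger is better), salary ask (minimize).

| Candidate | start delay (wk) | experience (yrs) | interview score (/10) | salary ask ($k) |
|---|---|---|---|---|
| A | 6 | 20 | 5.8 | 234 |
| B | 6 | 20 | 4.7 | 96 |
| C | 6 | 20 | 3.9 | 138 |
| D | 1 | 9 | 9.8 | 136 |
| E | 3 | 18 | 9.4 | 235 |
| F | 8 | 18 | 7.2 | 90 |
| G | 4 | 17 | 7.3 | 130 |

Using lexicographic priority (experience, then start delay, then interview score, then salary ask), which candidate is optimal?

First maximize experience: best is 20, kept {A, B, C}.
Then minimize start delay: best is 6, kept {A, B, C}.
Then maximize interview score: best is 5.8, kept {A}.

A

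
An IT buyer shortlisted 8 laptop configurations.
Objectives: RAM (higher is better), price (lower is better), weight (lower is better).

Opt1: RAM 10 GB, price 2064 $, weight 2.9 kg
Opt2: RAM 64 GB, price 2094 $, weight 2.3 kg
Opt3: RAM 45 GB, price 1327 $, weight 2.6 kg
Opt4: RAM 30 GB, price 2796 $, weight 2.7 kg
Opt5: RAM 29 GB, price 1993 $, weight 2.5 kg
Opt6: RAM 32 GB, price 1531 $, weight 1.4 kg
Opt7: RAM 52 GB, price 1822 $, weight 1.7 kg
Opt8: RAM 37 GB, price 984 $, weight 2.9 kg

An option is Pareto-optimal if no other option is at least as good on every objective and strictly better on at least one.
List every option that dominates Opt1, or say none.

Opt3: RAM 45≥10, price 1327≤2064, weight 2.6≤2.9 — dominates Opt1.
Opt5: RAM 29≥10, price 1993≤2064, weight 2.5≤2.9 — dominates Opt1.
Opt6: RAM 32≥10, price 1531≤2064, weight 1.4≤2.9 — dominates Opt1.
Opt7: RAM 52≥10, price 1822≤2064, weight 1.7≤2.9 — dominates Opt1.
Opt8: RAM 37≥10, price 984≤2064, weight 2.9≤2.9 — dominates Opt1.
Others (Opt2, Opt4) are each worse than Opt1 on at least one objective.

Opt3, Opt5, Opt6, Opt7, Opt8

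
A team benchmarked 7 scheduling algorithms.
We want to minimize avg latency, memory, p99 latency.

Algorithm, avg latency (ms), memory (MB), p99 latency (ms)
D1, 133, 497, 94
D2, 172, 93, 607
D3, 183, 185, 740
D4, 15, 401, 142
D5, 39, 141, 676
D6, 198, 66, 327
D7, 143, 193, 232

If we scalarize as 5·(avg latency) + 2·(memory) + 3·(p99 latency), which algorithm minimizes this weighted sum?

D4

D1: 5·133 + 2·497 + 3·94 = 1941
D2: 5·172 + 2·93 + 3·607 = 2867
D3: 5·183 + 2·185 + 3·740 = 3505
D4: 5·15 + 2·401 + 3·142 = 1303
D5: 5·39 + 2·141 + 3·676 = 2505
D6: 5·198 + 2·66 + 3·327 = 2103
D7: 5·143 + 2·193 + 3·232 = 1797
Lowest: D4 at 1303.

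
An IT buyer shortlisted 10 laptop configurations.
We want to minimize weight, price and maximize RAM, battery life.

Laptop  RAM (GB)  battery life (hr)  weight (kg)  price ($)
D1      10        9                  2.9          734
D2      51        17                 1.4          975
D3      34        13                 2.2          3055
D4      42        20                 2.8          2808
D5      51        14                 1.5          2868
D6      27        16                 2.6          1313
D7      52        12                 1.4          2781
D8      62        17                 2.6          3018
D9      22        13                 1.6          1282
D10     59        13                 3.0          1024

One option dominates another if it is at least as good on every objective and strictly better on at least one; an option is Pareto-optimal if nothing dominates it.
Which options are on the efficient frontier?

D1, D2, D4, D7, D8, D10

D1: not dominated (best price).
D2: not dominated.
D3: dominated by D2 (RAM 51≥34, battery life 17≥13, weight 1.4≤2.2, price 975≤3055).
D4: not dominated (best battery life).
D5: dominated by D2 (RAM 51≥51, battery life 17≥14, weight 1.4≤1.5, price 975≤2868).
D6: dominated by D2 (RAM 51≥27, battery life 17≥16, weight 1.4≤2.6, price 975≤1313).
D7: not dominated.
D8: not dominated (best RAM).
D9: dominated by D2 (RAM 51≥22, battery life 17≥13, weight 1.4≤1.6, price 975≤1282).
D10: not dominated.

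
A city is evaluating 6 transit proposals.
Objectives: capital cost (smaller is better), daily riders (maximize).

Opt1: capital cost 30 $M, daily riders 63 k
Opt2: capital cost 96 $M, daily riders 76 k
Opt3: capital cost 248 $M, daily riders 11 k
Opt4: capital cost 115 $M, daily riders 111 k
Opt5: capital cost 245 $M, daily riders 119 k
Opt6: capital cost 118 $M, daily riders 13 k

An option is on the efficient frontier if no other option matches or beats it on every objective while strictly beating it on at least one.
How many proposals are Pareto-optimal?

4

Opt1: not dominated (best capital cost).
Opt2: not dominated.
Opt3: dominated by Opt1 (capital cost 30≤248, daily riders 63≥11).
Opt4: not dominated.
Opt5: not dominated (best daily riders).
Opt6: dominated by Opt1 (capital cost 30≤118, daily riders 63≥13).
Pareto-optimal: Opt1, Opt2, Opt4, Opt5 → 4.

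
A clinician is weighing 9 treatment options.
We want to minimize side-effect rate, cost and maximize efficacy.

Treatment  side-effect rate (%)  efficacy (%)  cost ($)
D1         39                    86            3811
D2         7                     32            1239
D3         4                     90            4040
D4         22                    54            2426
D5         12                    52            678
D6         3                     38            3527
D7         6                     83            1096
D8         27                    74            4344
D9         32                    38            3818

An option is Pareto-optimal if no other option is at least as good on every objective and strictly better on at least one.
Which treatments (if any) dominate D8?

D3, D7

D3: side-effect rate 4≤27, efficacy 90≥74, cost 4040≤4344 — dominates D8.
D7: side-effect rate 6≤27, efficacy 83≥74, cost 1096≤4344 — dominates D8.
Others (D1, D2, D4, D5, D6, D9) are each worse than D8 on at least one objective.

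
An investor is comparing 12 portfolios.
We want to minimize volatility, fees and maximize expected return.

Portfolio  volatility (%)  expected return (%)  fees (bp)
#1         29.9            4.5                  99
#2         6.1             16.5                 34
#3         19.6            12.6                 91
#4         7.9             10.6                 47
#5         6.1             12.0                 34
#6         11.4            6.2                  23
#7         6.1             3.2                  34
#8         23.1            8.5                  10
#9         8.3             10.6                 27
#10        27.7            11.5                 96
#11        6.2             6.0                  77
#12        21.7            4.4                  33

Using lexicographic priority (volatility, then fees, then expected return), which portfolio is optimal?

First minimize volatility: best is 6.1, kept {#2, #5, #7}.
Then minimize fees: best is 34, kept {#2, #5, #7}.
Then maximize expected return: best is 16.5, kept {#2}.

#2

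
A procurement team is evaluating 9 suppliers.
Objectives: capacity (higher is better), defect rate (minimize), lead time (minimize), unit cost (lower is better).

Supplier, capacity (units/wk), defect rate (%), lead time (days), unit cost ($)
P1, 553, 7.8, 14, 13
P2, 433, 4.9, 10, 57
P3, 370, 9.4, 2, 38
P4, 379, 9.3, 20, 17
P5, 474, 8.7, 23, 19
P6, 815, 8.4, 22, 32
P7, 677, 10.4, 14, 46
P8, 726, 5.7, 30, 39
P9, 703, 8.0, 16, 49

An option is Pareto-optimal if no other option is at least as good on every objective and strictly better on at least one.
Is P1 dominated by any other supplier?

No

P2: worse on capacity (433 vs 553).
P3: worse on capacity (370 vs 553).
P4: worse on capacity (379 vs 553).
P5: worse on capacity (474 vs 553).
P6: worse on defect rate (8.4 vs 7.8).
P7: worse on defect rate (10.4 vs 7.8).
P8: worse on lead time (30 vs 14).
P9: worse on defect rate (8.0 vs 7.8).
No option is at least as good as P1 on every objective and strictly better on one.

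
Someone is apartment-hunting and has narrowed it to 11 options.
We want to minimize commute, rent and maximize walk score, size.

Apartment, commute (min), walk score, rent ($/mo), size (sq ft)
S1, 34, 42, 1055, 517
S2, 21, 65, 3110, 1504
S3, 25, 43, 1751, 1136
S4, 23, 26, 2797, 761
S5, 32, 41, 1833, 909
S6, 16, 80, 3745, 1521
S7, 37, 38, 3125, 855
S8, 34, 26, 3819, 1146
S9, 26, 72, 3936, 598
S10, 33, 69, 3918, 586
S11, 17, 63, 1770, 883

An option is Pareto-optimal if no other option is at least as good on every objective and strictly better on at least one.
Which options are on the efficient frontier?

S1: not dominated (best rent).
S2: not dominated.
S3: not dominated.
S4: dominated by S11 (commute 17≤23, walk score 63≥26, rent 1770≤2797, size 883≥761).
S5: dominated by S3 (commute 25≤32, walk score 43≥41, rent 1751≤1833, size 1136≥909).
S6: not dominated (best commute).
S7: dominated by S2 (commute 21≤37, walk score 65≥38, rent 3110≤3125, size 1504≥855).
S8: dominated by S2 (commute 21≤34, walk score 65≥26, rent 3110≤3819, size 1504≥1146).
S9: dominated by S6 (commute 16≤26, walk score 80≥72, rent 3745≤3936, size 1521≥598).
S10: dominated by S6 (commute 16≤33, walk score 80≥69, rent 3745≤3918, size 1521≥586).
S11: not dominated.

S1, S2, S3, S6, S11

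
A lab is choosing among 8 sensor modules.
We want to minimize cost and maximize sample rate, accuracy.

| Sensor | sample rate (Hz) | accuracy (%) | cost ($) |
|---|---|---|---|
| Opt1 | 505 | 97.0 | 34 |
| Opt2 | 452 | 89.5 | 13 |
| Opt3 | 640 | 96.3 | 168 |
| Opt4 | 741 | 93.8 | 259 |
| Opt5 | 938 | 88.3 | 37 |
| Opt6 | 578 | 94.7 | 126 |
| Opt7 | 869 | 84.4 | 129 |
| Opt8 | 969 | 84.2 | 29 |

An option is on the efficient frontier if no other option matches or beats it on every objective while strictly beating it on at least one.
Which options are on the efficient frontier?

Opt1, Opt2, Opt3, Opt4, Opt5, Opt6, Opt8

Opt1: not dominated (best accuracy).
Opt2: not dominated (best cost).
Opt3: not dominated.
Opt4: not dominated.
Opt5: not dominated.
Opt6: not dominated.
Opt7: dominated by Opt5 (sample rate 938≥869, accuracy 88.3≥84.4, cost 37≤129).
Opt8: not dominated (best sample rate).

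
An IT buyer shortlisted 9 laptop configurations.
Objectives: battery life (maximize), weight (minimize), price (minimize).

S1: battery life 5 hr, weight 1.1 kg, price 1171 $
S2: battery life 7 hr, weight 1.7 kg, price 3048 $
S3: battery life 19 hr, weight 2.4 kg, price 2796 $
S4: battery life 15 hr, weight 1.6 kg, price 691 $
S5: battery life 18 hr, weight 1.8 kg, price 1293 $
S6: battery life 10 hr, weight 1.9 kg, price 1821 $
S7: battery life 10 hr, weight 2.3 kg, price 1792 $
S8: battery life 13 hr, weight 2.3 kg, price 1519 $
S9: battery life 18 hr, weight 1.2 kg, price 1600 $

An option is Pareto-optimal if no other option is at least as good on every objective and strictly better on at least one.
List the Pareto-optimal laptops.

S1, S3, S4, S5, S9

S1: not dominated (best weight).
S2: dominated by S4 (battery life 15≥7, weight 1.6≤1.7, price 691≤3048).
S3: not dominated (best battery life).
S4: not dominated (best price).
S5: not dominated.
S6: dominated by S4 (battery life 15≥10, weight 1.6≤1.9, price 691≤1821).
S7: dominated by S4 (battery life 15≥10, weight 1.6≤2.3, price 691≤1792).
S8: dominated by S4 (battery life 15≥13, weight 1.6≤2.3, price 691≤1519).
S9: not dominated.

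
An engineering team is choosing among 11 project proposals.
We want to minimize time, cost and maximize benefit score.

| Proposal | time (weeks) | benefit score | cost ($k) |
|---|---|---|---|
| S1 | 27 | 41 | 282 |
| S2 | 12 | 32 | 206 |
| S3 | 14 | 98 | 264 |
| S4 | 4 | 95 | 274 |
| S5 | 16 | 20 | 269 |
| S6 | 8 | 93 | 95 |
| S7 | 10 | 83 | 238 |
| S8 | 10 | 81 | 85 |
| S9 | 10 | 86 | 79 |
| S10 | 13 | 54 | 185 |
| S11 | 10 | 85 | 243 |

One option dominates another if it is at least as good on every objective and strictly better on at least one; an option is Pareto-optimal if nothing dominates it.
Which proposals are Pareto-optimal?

S1: dominated by S3 (time 14≤27, benefit score 98≥41, cost 264≤282).
S2: dominated by S6 (time 8≤12, benefit score 93≥32, cost 95≤206).
S3: not dominated (best benefit score).
S4: not dominated (best time).
S5: dominated by S2 (time 12≤16, benefit score 32≥20, cost 206≤269).
S6: not dominated.
S7: dominated by S6 (time 8≤10, benefit score 93≥83, cost 95≤238).
S8: dominated by S9 (time 10≤10, benefit score 86≥81, cost 79≤85).
S9: not dominated (best cost).
S10: dominated by S6 (time 8≤13, benefit score 93≥54, cost 95≤185).
S11: dominated by S6 (time 8≤10, benefit score 93≥85, cost 95≤243).

S3, S4, S6, S9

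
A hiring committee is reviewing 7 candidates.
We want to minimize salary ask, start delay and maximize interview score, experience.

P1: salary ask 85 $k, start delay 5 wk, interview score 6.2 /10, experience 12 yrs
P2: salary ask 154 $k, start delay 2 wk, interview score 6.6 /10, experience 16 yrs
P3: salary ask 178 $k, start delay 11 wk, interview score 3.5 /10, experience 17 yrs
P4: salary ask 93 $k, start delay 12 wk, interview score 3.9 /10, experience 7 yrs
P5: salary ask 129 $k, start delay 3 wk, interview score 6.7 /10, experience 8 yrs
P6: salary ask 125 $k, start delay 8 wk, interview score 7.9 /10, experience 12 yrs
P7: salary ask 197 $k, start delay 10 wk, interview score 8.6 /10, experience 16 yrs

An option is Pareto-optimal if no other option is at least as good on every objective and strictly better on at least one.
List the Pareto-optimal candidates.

P1, P2, P3, P5, P6, P7

P1: not dominated (best salary ask).
P2: not dominated (best start delay).
P3: not dominated (best experience).
P4: dominated by P1 (salary ask 85≤93, start delay 5≤12, interview score 6.2≥3.9, experience 12≥7).
P5: not dominated.
P6: not dominated.
P7: not dominated (best interview score).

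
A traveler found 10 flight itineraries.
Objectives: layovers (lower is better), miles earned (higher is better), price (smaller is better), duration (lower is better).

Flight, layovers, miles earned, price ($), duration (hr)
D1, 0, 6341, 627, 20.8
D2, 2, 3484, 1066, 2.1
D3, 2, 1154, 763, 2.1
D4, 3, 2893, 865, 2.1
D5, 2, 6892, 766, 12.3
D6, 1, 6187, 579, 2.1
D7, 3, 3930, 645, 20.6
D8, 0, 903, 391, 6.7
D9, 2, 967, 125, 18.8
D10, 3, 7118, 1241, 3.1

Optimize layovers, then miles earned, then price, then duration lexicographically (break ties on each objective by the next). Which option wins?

D1

First minimize layovers: best is 0, kept {D1, D8}.
Then maximize miles earned: best is 6341, kept {D1}.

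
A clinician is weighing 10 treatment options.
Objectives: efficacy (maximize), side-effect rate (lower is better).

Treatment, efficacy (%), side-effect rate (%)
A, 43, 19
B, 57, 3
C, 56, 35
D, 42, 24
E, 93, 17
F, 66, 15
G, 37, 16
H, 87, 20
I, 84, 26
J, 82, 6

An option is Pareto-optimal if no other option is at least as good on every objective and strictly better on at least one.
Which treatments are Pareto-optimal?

B, E, J

A: dominated by B (efficacy 57≥43, side-effect rate 3≤19).
B: not dominated (best side-effect rate).
C: dominated by B (efficacy 57≥56, side-effect rate 3≤35).
D: dominated by A (efficacy 43≥42, side-effect rate 19≤24).
E: not dominated (best efficacy).
F: dominated by J (efficacy 82≥66, side-effect rate 6≤15).
G: dominated by B (efficacy 57≥37, side-effect rate 3≤16).
H: dominated by E (efficacy 93≥87, side-effect rate 17≤20).
I: dominated by E (efficacy 93≥84, side-effect rate 17≤26).
J: not dominated.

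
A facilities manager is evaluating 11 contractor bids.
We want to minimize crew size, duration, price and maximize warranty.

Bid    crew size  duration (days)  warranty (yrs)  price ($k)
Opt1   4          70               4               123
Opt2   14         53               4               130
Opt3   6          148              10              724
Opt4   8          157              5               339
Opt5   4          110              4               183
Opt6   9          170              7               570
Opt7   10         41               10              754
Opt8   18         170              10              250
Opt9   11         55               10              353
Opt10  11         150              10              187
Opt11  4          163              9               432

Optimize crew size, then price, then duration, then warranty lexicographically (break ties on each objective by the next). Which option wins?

First minimize crew size: best is 4, kept {Opt1, Opt5, Opt11}.
Then minimize price: best is 123, kept {Opt1}.

Opt1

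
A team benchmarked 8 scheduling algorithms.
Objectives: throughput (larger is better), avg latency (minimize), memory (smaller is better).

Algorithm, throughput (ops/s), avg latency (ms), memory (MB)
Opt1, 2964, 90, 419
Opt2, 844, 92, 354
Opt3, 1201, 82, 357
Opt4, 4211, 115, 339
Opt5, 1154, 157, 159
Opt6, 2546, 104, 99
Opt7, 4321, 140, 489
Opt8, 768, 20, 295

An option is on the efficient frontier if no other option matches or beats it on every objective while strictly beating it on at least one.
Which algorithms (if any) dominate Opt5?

Opt6

Opt6: throughput 2546≥1154, avg latency 104≤157, memory 99≤159 — dominates Opt5.
Others (Opt1, Opt2, Opt3, Opt4, Opt7, Opt8) are each worse than Opt5 on at least one objective.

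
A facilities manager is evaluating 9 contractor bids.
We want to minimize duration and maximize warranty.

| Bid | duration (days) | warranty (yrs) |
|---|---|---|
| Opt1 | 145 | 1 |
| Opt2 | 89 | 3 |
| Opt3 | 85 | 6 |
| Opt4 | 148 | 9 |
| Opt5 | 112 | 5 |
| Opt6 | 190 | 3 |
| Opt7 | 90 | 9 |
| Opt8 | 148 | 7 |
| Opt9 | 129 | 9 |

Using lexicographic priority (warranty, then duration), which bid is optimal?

First maximize warranty: best is 9, kept {Opt4, Opt7, Opt9}.
Then minimize duration: best is 90, kept {Opt7}.

Opt7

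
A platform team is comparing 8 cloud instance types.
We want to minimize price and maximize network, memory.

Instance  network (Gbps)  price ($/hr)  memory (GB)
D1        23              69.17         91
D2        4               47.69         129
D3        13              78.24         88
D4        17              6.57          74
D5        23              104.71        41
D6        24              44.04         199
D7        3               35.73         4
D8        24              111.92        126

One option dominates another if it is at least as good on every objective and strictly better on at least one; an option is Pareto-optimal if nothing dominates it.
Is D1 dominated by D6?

D6 vs D1: network 24≥23, price 44.04≤69.17, memory 199≥91 — D6 is at least as good on every objective with at least one strict improvement.

Yes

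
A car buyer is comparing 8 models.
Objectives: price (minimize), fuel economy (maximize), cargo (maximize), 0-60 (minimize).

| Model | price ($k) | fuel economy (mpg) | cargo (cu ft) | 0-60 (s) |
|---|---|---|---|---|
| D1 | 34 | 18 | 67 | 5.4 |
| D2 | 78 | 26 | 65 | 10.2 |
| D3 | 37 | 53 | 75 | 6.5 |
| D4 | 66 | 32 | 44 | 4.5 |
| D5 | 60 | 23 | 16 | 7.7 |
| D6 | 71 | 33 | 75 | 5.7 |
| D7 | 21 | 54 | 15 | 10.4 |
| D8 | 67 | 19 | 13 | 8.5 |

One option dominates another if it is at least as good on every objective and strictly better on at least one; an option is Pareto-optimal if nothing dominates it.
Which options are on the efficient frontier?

D1: not dominated.
D2: dominated by D3 (price 37≤78, fuel economy 53≥26, cargo 75≥65, 0-60 6.5≤10.2).
D3: not dominated.
D4: not dominated (best 0-60).
D5: dominated by D3 (price 37≤60, fuel economy 53≥23, cargo 75≥16, 0-60 6.5≤7.7).
D6: not dominated.
D7: not dominated (best price).
D8: dominated by D3 (price 37≤67, fuel economy 53≥19, cargo 75≥13, 0-60 6.5≤8.5).

D1, D3, D4, D6, D7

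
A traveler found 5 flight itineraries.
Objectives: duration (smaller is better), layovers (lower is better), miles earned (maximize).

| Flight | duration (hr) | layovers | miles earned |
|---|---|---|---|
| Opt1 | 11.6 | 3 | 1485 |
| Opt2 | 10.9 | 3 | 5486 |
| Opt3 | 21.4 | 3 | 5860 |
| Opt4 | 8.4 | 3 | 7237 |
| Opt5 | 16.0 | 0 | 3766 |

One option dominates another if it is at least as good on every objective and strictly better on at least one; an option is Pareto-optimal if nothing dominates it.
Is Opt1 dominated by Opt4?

Opt4 vs Opt1: duration 8.4≤11.6, layovers 3≤3, miles earned 7237≥1485 — Opt4 is at least as good on every objective with at least one strict improvement.

Yes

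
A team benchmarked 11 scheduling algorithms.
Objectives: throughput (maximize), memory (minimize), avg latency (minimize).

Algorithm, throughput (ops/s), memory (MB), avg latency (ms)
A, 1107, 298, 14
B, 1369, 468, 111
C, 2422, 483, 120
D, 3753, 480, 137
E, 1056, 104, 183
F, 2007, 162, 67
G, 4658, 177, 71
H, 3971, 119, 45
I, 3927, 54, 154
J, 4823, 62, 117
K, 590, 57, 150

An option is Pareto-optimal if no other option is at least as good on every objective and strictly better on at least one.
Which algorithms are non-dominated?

A: not dominated (best avg latency).
B: dominated by F (throughput 2007≥1369, memory 162≤468, avg latency 67≤111).
C: dominated by G (throughput 4658≥2422, memory 177≤483, avg latency 71≤120).
D: dominated by G (throughput 4658≥3753, memory 177≤480, avg latency 71≤137).
E: dominated by I (throughput 3927≥1056, memory 54≤104, avg latency 154≤183).
F: dominated by H (throughput 3971≥2007, memory 119≤162, avg latency 45≤67).
G: not dominated.
H: not dominated.
I: not dominated (best memory).
J: not dominated (best throughput).
K: not dominated.

A, G, H, I, J, K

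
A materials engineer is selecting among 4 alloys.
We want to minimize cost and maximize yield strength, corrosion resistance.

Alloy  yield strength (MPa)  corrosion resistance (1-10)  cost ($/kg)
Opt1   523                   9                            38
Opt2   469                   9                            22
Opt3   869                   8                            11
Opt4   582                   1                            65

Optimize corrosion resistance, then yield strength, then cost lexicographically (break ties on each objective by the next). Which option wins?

First maximize corrosion resistance: best is 9, kept {Opt1, Opt2}.
Then maximize yield strength: best is 523, kept {Opt1}.

Opt1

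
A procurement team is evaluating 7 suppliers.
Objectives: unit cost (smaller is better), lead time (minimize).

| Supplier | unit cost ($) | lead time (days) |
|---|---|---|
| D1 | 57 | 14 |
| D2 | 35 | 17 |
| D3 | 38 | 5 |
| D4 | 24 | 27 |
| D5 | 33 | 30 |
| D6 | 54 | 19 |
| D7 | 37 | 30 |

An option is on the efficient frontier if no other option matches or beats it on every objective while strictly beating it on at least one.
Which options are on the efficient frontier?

D1: dominated by D3 (unit cost 38≤57, lead time 5≤14).
D2: not dominated.
D3: not dominated (best lead time).
D4: not dominated (best unit cost).
D5: dominated by D4 (unit cost 24≤33, lead time 27≤30).
D6: dominated by D2 (unit cost 35≤54, lead time 17≤19).
D7: dominated by D2 (unit cost 35≤37, lead time 17≤30).

D2, D3, D4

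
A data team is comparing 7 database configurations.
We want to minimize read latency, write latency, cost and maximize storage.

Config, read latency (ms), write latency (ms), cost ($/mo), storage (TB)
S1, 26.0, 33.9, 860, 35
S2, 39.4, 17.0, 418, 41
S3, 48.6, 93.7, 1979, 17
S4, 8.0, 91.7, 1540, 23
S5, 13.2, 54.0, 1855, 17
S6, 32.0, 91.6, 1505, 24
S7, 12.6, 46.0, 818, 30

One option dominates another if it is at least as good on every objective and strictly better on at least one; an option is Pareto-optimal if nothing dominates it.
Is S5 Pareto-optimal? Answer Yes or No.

S7 vs S5: read latency 12.6≤13.2, write latency 46.0≤54.0, cost 818≤1855, storage 30≥17 — S7 is at least as good on every objective and strictly better on at least one, so S7 dominates S5.

No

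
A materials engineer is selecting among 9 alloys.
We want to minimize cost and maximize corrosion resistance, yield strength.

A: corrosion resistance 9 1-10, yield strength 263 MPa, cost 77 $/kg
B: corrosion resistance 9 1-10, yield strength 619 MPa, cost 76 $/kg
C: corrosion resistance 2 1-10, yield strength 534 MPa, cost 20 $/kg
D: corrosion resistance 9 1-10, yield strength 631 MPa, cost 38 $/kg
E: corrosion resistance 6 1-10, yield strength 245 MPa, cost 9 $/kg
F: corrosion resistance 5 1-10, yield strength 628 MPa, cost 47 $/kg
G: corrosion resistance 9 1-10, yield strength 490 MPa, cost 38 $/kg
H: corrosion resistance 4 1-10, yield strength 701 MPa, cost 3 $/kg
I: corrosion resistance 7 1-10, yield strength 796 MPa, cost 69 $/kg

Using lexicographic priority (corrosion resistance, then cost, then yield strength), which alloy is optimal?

First maximize corrosion resistance: best is 9, kept {A, B, D, G}.
Then minimize cost: best is 38, kept {D, G}.
Then maximize yield strength: best is 631, kept {D}.

D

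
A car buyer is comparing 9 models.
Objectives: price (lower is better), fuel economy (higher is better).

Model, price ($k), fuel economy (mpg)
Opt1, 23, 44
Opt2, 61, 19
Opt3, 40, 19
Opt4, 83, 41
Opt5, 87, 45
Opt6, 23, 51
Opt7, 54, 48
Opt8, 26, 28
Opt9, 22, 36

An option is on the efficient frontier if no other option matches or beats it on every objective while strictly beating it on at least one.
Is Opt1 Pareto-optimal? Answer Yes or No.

No

Opt6 vs Opt1: price 23≤23, fuel economy 51≥44 — Opt6 is at least as good on every objective and strictly better on at least one, so Opt6 dominates Opt1.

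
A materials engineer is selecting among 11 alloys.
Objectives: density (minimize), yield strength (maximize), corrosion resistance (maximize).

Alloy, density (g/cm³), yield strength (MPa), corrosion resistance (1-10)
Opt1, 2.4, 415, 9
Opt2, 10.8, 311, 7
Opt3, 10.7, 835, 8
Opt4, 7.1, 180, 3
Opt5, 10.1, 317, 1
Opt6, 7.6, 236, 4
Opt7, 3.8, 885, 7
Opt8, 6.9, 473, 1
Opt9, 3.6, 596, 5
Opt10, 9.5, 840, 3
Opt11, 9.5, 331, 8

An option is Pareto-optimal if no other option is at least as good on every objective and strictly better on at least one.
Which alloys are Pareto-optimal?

Opt1, Opt3, Opt7, Opt9

Opt1: not dominated (best density).
Opt2: dominated by Opt1 (density 2.4≤10.8, yield strength 415≥311, corrosion resistance 9≥7).
Opt3: not dominated.
Opt4: dominated by Opt1 (density 2.4≤7.1, yield strength 415≥180, corrosion resistance 9≥3).
Opt5: dominated by Opt1 (density 2.4≤10.1, yield strength 415≥317, corrosion resistance 9≥1).
Opt6: dominated by Opt1 (density 2.4≤7.6, yield strength 415≥236, corrosion resistance 9≥4).
Opt7: not dominated (best yield strength).
Opt8: dominated by Opt7 (density 3.8≤6.9, yield strength 885≥473, corrosion resistance 7≥1).
Opt9: not dominated.
Opt10: dominated by Opt7 (density 3.8≤9.5, yield strength 885≥840, corrosion resistance 7≥3).
Opt11: dominated by Opt1 (density 2.4≤9.5, yield strength 415≥331, corrosion resistance 9≥8).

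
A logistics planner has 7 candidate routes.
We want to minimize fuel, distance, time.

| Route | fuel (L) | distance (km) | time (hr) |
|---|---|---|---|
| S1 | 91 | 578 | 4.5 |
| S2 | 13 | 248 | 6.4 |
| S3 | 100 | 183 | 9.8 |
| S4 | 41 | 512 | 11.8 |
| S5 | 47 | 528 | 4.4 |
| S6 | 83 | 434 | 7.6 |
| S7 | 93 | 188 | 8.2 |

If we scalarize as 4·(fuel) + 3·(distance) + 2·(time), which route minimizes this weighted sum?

S2

S1: 4·91 + 3·578 + 2·4.5 = 2107.0
S2: 4·13 + 3·248 + 2·6.4 = 808.8
S3: 4·100 + 3·183 + 2·9.8 = 968.6
S4: 4·41 + 3·512 + 2·11.8 = 1723.6
S5: 4·47 + 3·528 + 2·4.4 = 1780.8
S6: 4·83 + 3·434 + 2·7.6 = 1649.2
S7: 4·93 + 3·188 + 2·8.2 = 952.4
Lowest: S2 at 808.8.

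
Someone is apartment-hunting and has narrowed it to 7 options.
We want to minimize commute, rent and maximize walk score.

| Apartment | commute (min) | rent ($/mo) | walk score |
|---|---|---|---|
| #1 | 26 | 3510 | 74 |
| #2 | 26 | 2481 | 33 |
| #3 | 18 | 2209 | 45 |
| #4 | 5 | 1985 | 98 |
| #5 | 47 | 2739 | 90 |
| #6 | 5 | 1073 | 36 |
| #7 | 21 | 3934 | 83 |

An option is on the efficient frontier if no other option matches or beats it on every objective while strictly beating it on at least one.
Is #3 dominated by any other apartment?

#4 vs #3: commute 5≤18, rent 1985≤2209, walk score 98≥45 — #4 is at least as good on every objective and strictly better on at least one, so #4 dominates #3.

Yes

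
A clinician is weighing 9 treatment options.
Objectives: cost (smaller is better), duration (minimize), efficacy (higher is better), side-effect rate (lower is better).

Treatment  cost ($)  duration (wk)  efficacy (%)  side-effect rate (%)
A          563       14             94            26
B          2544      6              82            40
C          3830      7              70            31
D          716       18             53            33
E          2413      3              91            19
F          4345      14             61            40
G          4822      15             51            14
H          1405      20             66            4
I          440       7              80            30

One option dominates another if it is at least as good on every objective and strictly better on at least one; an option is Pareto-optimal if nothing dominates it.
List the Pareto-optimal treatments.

A, E, G, H, I

A: not dominated (best efficacy).
B: dominated by E (cost 2413≤2544, duration 3≤6, efficacy 91≥82, side-effect rate 19≤40).
C: dominated by E (cost 2413≤3830, duration 3≤7, efficacy 91≥70, side-effect rate 19≤31).
D: dominated by A (cost 563≤716, duration 14≤18, efficacy 94≥53, side-effect rate 26≤33).
E: not dominated (best duration).
F: dominated by A (cost 563≤4345, duration 14≤14, efficacy 94≥61, side-effect rate 26≤40).
G: not dominated.
H: not dominated (best side-effect rate).
I: not dominated (best cost).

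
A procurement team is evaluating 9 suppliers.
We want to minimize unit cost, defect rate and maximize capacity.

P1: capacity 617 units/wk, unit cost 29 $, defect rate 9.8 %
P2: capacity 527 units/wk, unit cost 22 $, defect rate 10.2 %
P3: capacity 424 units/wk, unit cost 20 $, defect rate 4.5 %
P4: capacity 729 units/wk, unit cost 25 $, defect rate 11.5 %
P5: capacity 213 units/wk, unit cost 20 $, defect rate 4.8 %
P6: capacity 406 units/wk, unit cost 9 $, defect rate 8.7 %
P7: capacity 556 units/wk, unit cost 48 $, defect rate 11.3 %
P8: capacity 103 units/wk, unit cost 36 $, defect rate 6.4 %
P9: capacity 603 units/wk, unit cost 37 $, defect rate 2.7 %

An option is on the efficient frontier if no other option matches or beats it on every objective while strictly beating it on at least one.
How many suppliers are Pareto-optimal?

6

P1: not dominated.
P2: not dominated.
P3: not dominated.
P4: not dominated (best capacity).
P5: dominated by P3 (capacity 424≥213, unit cost 20≤20, defect rate 4.5≤4.8).
P6: not dominated (best unit cost).
P7: dominated by P1 (capacity 617≥556, unit cost 29≤48, defect rate 9.8≤11.3).
P8: dominated by P3 (capacity 424≥103, unit cost 20≤36, defect rate 4.5≤6.4).
P9: not dominated (best defect rate).
Pareto-optimal: P1, P2, P3, P4, P6, P9 → 6.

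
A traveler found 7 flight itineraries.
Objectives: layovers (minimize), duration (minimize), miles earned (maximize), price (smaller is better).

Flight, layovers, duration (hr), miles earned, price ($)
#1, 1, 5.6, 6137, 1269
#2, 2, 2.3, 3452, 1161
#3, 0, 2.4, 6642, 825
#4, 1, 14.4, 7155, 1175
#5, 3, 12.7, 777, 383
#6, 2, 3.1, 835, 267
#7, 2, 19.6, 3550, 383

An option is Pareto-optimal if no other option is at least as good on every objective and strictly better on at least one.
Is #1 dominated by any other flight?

#3 vs #1: layovers 0≤1, duration 2.4≤5.6, miles earned 6642≥6137, price 825≤1269 — #3 is at least as good on every objective and strictly better on at least one, so #3 dominates #1.

Yes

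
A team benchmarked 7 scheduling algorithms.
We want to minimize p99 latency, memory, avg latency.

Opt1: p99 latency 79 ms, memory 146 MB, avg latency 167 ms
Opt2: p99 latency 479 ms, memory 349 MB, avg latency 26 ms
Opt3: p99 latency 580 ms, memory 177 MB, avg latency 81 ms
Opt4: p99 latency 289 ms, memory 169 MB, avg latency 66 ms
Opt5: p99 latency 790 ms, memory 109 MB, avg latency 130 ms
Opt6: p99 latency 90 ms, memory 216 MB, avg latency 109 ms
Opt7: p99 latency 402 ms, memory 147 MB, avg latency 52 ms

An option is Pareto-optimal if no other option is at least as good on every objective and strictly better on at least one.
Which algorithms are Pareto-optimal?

Opt1: not dominated (best p99 latency).
Opt2: not dominated (best avg latency).
Opt3: dominated by Opt4 (p99 latency 289≤580, memory 169≤177, avg latency 66≤81).
Opt4: not dominated.
Opt5: not dominated (best memory).
Opt6: not dominated.
Opt7: not dominated.

Opt1, Opt2, Opt4, Opt5, Opt6, Opt7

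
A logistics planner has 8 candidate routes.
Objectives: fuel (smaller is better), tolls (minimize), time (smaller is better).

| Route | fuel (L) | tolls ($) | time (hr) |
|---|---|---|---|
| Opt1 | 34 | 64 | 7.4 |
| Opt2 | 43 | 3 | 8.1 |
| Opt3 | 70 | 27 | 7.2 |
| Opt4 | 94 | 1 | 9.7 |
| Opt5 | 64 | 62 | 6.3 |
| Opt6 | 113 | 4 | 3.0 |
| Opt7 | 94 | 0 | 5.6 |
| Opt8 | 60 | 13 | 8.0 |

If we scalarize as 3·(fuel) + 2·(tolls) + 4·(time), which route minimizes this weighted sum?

Opt1: 3·34 + 2·64 + 4·7.4 = 259.6
Opt2: 3·43 + 2·3 + 4·8.1 = 167.4
Opt3: 3·70 + 2·27 + 4·7.2 = 292.8
Opt4: 3·94 + 2·1 + 4·9.7 = 322.8
Opt5: 3·64 + 2·62 + 4·6.3 = 341.2
Opt6: 3·113 + 2·4 + 4·3.0 = 359.0
Opt7: 3·94 + 2·0 + 4·5.6 = 304.4
Opt8: 3·60 + 2·13 + 4·8.0 = 238.0
Lowest: Opt2 at 167.4.

Opt2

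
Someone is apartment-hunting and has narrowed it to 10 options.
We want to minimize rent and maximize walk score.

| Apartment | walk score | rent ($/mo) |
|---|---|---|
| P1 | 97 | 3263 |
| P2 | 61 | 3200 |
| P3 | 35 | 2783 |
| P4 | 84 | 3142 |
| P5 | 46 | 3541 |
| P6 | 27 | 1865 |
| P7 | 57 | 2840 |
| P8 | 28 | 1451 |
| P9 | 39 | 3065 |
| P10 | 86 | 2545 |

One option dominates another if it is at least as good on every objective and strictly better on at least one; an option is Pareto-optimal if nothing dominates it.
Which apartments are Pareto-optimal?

P1: not dominated (best walk score).
P2: dominated by P4 (walk score 84≥61, rent 3142≤3200).
P3: dominated by P10 (walk score 86≥35, rent 2545≤2783).
P4: dominated by P10 (walk score 86≥84, rent 2545≤3142).
P5: dominated by P1 (walk score 97≥46, rent 3263≤3541).
P6: dominated by P8 (walk score 28≥27, rent 1451≤1865).
P7: dominated by P10 (walk score 86≥57, rent 2545≤2840).
P8: not dominated (best rent).
P9: dominated by P7 (walk score 57≥39, rent 2840≤3065).
P10: not dominated.

P1, P8, P10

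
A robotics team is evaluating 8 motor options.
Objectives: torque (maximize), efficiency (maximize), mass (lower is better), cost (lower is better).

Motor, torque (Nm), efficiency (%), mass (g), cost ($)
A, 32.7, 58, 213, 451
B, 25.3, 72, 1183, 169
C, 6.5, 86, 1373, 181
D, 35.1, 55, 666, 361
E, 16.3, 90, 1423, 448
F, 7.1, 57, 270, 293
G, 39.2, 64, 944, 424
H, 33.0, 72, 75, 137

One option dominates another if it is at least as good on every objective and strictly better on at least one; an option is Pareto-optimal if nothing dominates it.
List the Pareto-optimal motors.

C, D, E, G, H

A: dominated by H (torque 33.0≥32.7, efficiency 72≥58, mass 75≤213, cost 137≤451).
B: dominated by H (torque 33.0≥25.3, efficiency 72≥72, mass 75≤1183, cost 137≤169).
C: not dominated.
D: not dominated.
E: not dominated (best efficiency).
F: dominated by H (torque 33.0≥7.1, efficiency 72≥57, mass 75≤270, cost 137≤293).
G: not dominated (best torque).
H: not dominated (best mass).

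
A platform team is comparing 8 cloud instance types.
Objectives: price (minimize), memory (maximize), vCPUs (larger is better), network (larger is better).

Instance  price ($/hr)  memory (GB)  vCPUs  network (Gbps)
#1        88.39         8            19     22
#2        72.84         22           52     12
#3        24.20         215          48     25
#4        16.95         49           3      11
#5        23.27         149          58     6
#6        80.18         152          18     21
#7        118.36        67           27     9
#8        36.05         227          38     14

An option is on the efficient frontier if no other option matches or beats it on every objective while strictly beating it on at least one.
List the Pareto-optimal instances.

#2, #3, #4, #5, #8

#1: dominated by #3 (price 24.20≤88.39, memory 215≥8, vCPUs 48≥19, network 25≥22).
#2: not dominated.
#3: not dominated (best network).
#4: not dominated (best price).
#5: not dominated (best vCPUs).
#6: dominated by #3 (price 24.20≤80.18, memory 215≥152, vCPUs 48≥18, network 25≥21).
#7: dominated by #3 (price 24.20≤118.36, memory 215≥67, vCPUs 48≥27, network 25≥9).
#8: not dominated (best memory).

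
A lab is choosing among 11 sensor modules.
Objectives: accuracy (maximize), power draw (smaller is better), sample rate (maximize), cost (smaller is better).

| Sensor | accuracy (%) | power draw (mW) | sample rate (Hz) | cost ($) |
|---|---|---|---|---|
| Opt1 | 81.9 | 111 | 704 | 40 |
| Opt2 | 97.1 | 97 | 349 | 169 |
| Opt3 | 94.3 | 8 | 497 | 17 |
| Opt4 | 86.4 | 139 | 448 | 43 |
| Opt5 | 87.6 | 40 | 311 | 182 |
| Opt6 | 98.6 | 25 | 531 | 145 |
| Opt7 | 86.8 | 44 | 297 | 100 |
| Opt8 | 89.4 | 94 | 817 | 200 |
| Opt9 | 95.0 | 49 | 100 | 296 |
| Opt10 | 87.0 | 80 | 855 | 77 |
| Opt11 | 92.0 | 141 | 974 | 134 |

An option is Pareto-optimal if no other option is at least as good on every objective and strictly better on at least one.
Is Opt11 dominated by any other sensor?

No

Opt1: worse on accuracy (81.9 vs 92.0).
Opt2: worse on sample rate (349 vs 974).
Opt3: worse on sample rate (497 vs 974).
Opt4: worse on accuracy (86.4 vs 92.0).
Opt5: worse on accuracy (87.6 vs 92.0).
Opt6: worse on sample rate (531 vs 974).
Opt7: worse on accuracy (86.8 vs 92.0).
Opt8: worse on accuracy (89.4 vs 92.0).
Opt9: worse on sample rate (100 vs 974).
Opt10: worse on accuracy (87.0 vs 92.0).
No option is at least as good as Opt11 on every objective and strictly better on one.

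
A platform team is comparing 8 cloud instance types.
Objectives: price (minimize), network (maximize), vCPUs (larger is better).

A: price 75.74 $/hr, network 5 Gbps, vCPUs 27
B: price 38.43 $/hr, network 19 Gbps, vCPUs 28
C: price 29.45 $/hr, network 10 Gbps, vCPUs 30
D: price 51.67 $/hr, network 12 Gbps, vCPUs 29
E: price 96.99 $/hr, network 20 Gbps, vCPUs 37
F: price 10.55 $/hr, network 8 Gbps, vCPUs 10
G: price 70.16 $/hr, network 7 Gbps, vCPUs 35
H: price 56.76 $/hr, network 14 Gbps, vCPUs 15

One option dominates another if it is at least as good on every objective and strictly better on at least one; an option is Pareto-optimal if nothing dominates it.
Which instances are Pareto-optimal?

A: dominated by B (price 38.43≤75.74, network 19≥5, vCPUs 28≥27).
B: not dominated.
C: not dominated.
D: not dominated.
E: not dominated (best network).
F: not dominated (best price).
G: not dominated.
H: dominated by B (price 38.43≤56.76, network 19≥14, vCPUs 28≥15).

B, C, D, E, F, G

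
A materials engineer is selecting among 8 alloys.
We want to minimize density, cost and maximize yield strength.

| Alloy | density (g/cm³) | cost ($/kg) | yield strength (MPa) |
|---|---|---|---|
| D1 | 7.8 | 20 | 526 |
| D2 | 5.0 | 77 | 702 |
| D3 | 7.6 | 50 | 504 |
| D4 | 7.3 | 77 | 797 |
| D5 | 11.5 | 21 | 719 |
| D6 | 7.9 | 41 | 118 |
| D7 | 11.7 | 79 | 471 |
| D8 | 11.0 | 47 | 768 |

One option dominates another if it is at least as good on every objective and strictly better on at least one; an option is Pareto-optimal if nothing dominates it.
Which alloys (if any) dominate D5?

none

D1: worse on yield strength (526 vs 719).
D2: worse on cost (77 vs 21).
D3: worse on cost (50 vs 21).
D4: worse on cost (77 vs 21).
D6: worse on cost (41 vs 21).
D7: worse on density (11.7 vs 11.5).
D8: worse on cost (47 vs 21).
No option dominates D5.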